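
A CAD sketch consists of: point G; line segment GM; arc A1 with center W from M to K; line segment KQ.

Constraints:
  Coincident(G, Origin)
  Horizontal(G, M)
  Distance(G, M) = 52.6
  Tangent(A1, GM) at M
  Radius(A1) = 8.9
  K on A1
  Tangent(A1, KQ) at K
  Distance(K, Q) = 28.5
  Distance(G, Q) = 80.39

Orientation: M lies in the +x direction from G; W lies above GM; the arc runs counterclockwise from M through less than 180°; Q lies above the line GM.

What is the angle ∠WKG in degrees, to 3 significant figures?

35.9°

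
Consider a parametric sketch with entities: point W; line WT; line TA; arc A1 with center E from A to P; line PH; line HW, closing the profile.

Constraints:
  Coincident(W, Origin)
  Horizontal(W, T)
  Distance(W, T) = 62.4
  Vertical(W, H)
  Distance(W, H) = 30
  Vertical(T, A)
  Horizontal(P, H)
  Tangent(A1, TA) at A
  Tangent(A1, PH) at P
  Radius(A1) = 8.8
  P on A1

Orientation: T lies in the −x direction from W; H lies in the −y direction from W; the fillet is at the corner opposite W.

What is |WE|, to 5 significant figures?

57.640

W and H share the same x with |WH| = 30.0 and H on the −y side, so H = (0.0000, -30.000). The virtual corner opposite W is at (-62.400, -30.000). The tangent condition forces EA to be normal to TA and A1 meets PH tangentially, so EP is at right angles to PH, with radius 8.8, so the center E sits 8.8 in from both sides at E = (-53.600, -21.200). Then |WE| = |E − W| = 57.640.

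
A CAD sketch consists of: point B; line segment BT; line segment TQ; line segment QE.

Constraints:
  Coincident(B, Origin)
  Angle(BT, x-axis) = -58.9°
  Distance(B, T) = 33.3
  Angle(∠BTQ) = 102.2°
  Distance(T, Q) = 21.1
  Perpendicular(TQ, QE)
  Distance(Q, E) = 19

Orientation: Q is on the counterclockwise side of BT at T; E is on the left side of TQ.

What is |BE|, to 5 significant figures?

31.229

∠BTQ = 102.2°, so TQ runs at -58.9° + (180° − 102.2°) = 18.900° from the x-axis; with |TQ| = 21.1, Q = T + 21.1·(cos 18.900°, sin 18.900°) = (37.163, -21.679). The perpendicularity gives QE at right angles to TQ; with |QE| = 19.0 on the left of TQ, E = Q + 19.0·(-0.32392, 0.94609) = (31.009, -3.7034). Then |BE| = |E − B| = 31.229.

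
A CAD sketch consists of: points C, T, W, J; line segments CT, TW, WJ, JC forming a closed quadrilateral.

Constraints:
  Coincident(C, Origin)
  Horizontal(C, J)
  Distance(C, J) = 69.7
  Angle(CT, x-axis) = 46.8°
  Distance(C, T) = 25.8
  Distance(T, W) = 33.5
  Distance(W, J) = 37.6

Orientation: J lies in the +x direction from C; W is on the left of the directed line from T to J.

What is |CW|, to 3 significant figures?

57.9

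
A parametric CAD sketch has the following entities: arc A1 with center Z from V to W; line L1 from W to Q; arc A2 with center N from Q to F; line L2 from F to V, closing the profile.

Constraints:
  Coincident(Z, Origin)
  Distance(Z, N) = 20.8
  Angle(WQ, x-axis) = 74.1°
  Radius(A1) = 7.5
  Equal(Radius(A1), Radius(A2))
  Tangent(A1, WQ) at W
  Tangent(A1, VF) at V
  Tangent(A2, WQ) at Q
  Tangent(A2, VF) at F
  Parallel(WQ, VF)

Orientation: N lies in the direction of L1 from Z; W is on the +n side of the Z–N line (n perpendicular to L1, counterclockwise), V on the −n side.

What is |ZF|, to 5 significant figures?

22.111

Tangency of A1 to both parallel lines with radius 7.5 puts W and V at Z ± 7.5·n: W = (-7.2131, 2.0547), V = (7.2131, -2.0547). Equal radii place Q and F the same way about N: Q = N + 7.5·n = (-1.5147, 22.059), F = N − 7.5·n = (12.911, 17.950). Then |ZF| = |F − Z| = 22.111.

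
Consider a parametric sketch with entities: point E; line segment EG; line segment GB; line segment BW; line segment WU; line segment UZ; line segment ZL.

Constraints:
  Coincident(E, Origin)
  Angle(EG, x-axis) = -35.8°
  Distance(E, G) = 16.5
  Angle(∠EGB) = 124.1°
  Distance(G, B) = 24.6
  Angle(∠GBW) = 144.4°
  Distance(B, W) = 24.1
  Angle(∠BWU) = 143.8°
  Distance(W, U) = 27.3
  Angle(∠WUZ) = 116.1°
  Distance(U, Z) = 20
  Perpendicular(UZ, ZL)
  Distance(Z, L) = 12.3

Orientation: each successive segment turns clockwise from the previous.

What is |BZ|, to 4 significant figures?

55.67

E is at the origin; EG runs at -35.8° with length 16.5, so G = (13.38, -9.652). ∠EGB = 124.1° gives GB at -91.70° from the x-axis; with |GB| = 24.6, B = (12.65, -34.24). ∠GBW = 144.4° gives BW at -127.3° from the x-axis; with |BW| = 24.1, W = (-1.952, -53.41). ∠BWU = 143.8° gives WU at -163.5° from the x-axis; with |WU| = 27.3, U = (-28.13, -61.17). ∠WUZ = 116.1° gives UZ at 132.6° from the x-axis; with |UZ| = 20.0, Z = (-41.66, -46.44). Then |BZ| = |Z − B| = 55.67.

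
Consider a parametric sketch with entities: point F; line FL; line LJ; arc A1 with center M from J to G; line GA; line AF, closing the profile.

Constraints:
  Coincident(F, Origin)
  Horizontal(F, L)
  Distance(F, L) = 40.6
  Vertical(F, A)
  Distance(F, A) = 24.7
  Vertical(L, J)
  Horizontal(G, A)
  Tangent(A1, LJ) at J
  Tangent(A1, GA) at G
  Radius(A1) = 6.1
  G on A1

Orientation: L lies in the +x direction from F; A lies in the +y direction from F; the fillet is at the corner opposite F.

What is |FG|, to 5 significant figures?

42.430

F is at the origin; FL is horizontal with |FL| = 40.6 and L on the +x side, so L = (40.600, 0.0000). FA is vertical with |FA| = 24.7 and A on the +y side, so A = (0.0000, 24.700). The virtual corner opposite F is at (40.600, 24.700). Tangency of A1 to LJ means the radius MJ is perpendicular to LJ and the tangent condition forces MG to be normal to GA, with radius 6.1, so the center M sits 6.1 in from both sides at M = (34.500, 18.600). That places the tangent points at J = (40.600, 18.600) on LJ and G = (34.500, 24.700) on GA. Then |FG| = |G − F| = 42.430.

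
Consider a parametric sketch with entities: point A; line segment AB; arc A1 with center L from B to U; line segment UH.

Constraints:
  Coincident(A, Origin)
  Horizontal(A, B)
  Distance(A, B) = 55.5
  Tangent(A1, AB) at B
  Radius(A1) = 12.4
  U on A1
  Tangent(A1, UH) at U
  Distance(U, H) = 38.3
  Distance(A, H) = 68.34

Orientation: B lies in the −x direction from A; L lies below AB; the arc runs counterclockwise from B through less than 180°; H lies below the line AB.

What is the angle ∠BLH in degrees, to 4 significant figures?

165.1°

Checks: A.y = 0.00, B.y = 0.00 ✓; |LU| = 12.40 ✓; ∠(LU, UH) = 90.00° ✓; |UH| = 38.30 ✓; |AH| = 68.34 ✓.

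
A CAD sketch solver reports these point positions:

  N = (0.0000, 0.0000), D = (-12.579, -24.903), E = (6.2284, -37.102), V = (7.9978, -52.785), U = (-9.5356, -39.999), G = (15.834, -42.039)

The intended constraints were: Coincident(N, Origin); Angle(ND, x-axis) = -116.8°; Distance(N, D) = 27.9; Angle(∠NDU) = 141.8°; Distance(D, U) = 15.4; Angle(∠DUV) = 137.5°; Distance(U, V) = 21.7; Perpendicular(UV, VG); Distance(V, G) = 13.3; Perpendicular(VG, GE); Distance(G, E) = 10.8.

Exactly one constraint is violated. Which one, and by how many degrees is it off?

Perpendicular(VG, GE) — off by 8.90°.

N = (0.00, 0.00) ✓; ND at -116.8° ✓; |ND| = 27.90 ✓; ∠NDU = 141.8° ✓; |DU| = 15.40 ✓; ∠DUV = 137.5° ✓; |UV| = 21.70 ✓; ∠(UV, VG) = 90.00° ✓; |VG| = 13.30 ✓; ∠(VG, GE) = 98.90° ✗; |GE| = 10.80 ✓.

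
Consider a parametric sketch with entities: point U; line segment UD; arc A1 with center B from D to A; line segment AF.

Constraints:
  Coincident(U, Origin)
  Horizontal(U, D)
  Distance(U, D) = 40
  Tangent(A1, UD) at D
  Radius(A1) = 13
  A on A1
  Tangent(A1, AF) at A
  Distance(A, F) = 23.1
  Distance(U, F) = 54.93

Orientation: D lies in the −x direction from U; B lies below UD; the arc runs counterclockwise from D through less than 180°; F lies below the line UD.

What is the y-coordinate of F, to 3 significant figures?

-39.4

Checks: ∠(BD, DU) = 90.00° ✓; |BD| = 13.00 ✓; |BA| = 13.00 ✓; ∠(BA, AF) = 90.00° ✓; |AF| = 23.10 ✓; |UF| = 54.93 ✓.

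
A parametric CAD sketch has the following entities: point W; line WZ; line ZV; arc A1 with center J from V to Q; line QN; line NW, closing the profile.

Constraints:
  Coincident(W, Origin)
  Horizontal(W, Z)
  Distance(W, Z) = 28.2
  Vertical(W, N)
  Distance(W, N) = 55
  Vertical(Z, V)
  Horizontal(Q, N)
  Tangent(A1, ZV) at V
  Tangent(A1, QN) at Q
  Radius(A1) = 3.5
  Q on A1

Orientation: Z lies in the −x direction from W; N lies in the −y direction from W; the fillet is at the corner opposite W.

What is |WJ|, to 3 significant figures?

57.1

W is at the origin; WZ is horizontal with |WZ| = 28.2 and Z on the −x side, so Z = (-28.2, 0.00). WN is vertical with |WN| = 55.0 and N on the −y side, so N = (0.00, -55.0). The virtual corner opposite W is at (-28.2, -55.0). Since A1 is tangent to ZV there, JV ⟂ ZV and the tangent condition forces JQ to be normal to QN, with radius 3.5, so the center J sits 3.5 in from both sides at J = (-24.7, -51.5). Then |WJ| = |J − W| = 57.1.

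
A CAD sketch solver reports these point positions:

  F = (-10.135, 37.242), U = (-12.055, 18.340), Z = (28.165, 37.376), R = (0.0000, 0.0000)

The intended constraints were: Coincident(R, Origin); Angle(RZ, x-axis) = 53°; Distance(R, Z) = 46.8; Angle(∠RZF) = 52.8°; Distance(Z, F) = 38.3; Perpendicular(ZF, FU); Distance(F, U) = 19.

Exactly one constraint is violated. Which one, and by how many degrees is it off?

Perpendicular(ZF, FU) — off by 6.00°.

R = (0.00, 0.00) ✓; RZ at 53.00° ✓; |RZ| = 46.80 ✓; ∠RZF = 52.80° ✓; |ZF| = 38.30 ✓; ∠(ZF, FU) = 84.00° ✗; |FU| = 19.00 ✓.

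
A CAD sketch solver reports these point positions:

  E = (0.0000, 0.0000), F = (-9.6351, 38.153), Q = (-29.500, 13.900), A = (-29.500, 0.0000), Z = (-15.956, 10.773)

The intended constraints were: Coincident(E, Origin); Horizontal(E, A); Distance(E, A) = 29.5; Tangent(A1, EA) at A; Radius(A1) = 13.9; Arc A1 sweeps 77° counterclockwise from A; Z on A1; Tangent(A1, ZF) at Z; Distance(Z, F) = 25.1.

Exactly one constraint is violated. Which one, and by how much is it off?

Distance(Z, F) = 25.1 — off by 3.00.

E = (0.00, 0.00) ✓; E.y = 0.00, A.y = 0.00 ✓; |EA| = 29.50 ✓; ∠(QA, AE) = 90.00° ✓; |QA| = 13.90 ✓; bearing(Q→Z) − bearing(Q→A) = 77.00° ✓; |QZ| = 13.90 ✓; ∠(QZ, ZF) = 90.00° ✓; |ZF| = 28.10 ✗.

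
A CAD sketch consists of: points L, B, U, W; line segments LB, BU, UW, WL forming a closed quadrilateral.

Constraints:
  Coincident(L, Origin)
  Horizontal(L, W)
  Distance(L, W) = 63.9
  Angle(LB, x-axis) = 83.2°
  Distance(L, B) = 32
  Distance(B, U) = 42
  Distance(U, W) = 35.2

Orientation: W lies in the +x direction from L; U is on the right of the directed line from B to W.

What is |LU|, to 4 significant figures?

28.83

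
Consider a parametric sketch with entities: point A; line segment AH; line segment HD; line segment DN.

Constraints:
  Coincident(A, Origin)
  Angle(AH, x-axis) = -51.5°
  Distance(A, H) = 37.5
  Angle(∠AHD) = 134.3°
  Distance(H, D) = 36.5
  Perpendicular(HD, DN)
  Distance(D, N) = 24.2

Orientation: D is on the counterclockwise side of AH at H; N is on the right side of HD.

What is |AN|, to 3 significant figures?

80.8

∠AHD = 134.3°, so HD runs at -51.5° + (180° − 134.3°) = -5.80° from the x-axis; with |HD| = 36.5, D = H + 36.5·(cos -5.80°, sin -5.80°) = (59.7, -33.0). HD is perpendicular to DN; with |DN| = 24.2 on the right of HD, N = D + 24.2·(-0.101, -0.995) = (57.2, -57.1). Then |AN| = |N − A| = 80.8.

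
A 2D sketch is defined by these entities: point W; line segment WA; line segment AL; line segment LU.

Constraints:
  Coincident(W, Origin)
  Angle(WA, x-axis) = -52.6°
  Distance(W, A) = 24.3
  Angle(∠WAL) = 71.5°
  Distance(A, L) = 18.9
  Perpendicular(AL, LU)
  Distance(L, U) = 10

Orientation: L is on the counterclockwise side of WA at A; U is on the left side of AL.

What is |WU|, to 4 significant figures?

17.19

W is at the origin; WA runs at -52.6° with length 24.3, so A = 24.3·(cos -52.6°, sin -52.6°) = (14.76, -19.30). ∠WAL = 71.5°, so AL runs at -52.6° + (180° − 71.5°) = 55.90° from the x-axis; with |AL| = 18.9, L = A + 18.9·(cos 55.90°, sin 55.90°) = (25.36, -3.654). AL is perpendicular to LU; with |LU| = 10.0 on the left of AL, U = L + 10.0·(-0.8281, 0.5606) = (17.07, 1.952). Then |WU| = |U − W| = 17.19.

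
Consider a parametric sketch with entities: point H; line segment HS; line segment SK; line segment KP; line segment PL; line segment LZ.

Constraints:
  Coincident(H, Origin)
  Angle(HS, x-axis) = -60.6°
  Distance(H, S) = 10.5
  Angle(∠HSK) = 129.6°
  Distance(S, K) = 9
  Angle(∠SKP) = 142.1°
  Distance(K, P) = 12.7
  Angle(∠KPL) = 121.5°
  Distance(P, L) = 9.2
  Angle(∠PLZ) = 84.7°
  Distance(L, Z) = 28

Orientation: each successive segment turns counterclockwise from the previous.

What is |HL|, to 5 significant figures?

26.228

H is at the origin; HS runs at -60.6° with length 10.5, so S = (5.1545, -9.1477). ∠HSK = 129.6° gives SK at -10.200° from the x-axis; with |SK| = 9.0, K = (14.012, -10.742). ∠SKP = 142.1° gives KP at 27.700° from the x-axis; with |KP| = 12.7, P = (25.257, -4.8380). ∠KPL = 121.5° gives PL at 86.200° from the x-axis; with |PL| = 9.2, L = (25.866, 4.3418). Then |HL| = |L − H| = 26.228.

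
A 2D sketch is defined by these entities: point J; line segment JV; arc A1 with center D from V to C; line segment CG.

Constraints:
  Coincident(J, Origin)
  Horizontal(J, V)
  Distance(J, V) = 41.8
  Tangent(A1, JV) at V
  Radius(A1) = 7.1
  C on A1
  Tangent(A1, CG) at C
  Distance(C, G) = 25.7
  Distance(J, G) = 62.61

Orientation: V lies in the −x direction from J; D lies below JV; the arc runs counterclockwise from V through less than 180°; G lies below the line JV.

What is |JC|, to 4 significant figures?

49.01

Checks: J = (0.00, 0.00) ✓; |DC| = 7.100 ✓; ∠(DC, CG) = 90.00° ✓; |CG| = 25.70 ✓; |JG| = 62.61 ✓.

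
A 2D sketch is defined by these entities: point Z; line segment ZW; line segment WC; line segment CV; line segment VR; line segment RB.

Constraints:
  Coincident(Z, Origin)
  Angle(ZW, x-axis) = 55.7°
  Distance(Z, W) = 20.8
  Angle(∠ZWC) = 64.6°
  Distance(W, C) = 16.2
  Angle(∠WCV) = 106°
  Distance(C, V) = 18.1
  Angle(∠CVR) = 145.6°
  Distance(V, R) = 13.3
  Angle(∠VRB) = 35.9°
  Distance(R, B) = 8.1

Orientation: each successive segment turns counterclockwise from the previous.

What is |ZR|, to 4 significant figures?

13.83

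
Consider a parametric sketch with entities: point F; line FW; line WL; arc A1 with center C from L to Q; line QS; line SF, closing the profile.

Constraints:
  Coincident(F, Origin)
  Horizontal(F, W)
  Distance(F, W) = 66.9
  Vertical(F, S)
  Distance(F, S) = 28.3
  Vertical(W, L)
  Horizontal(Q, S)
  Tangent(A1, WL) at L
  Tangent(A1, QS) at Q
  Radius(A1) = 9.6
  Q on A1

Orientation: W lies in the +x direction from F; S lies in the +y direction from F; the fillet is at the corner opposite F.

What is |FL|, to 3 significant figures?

69.5

F is at the origin; F and W share the same y with |FW| = 66.9 and W on the +x side, so W = (66.9, 0.00). F and S share the same x with |FS| = 28.3 and S on the +y side, so S = (0.00, 28.3). The virtual corner opposite F is at (66.9, 28.3). Tangency of A1 to WL means the radius CL is perpendicular to WL and tangency of A1 to QS means the radius CQ is perpendicular to QS, with radius 9.6, so the center C sits 9.6 in from both sides at C = (57.3, 18.7). That places the tangent points at L = (66.9, 18.7) on WL and Q = (57.3, 28.3) on QS. Then |FL| = |L − F| = 69.5.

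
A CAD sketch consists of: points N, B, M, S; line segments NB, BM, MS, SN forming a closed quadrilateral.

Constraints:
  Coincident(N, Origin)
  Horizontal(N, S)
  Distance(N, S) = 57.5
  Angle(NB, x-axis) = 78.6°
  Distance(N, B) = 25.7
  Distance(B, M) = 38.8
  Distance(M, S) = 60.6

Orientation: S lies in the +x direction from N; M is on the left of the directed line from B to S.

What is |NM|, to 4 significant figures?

62.41

N is at the origin; NS is horizontal with |NS| = 57.5 and S in +x, so S = (57.5, 0). NB runs at 78.6° with |NB| = 25.7, so B = (5.080, 25.19). M is determined by |BM| = 38.8 and |MS| = 60.6 together: it lies at the intersection of circle(B, 38.8) and circle(S, 60.6). With |BS| = 58.16, the foot of the radical line on BS is 10.45 from B and the perpendicular offset is √(38.8² − 10.45²) = 37.37. Taking the left-of-BS solution: M = (30.69, 54.34).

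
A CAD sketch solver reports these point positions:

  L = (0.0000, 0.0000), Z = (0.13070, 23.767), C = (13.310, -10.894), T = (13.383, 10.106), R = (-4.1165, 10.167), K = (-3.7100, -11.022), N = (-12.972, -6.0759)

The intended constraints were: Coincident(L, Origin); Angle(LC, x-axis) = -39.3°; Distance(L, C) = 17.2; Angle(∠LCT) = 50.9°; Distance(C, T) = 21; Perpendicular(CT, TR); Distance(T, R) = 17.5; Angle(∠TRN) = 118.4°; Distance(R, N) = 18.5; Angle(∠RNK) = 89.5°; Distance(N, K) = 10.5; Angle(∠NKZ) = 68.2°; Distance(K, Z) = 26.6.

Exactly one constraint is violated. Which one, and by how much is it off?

Distance(K, Z) = 26.6 — off by 8.40.

L = (0.00, 0.00) ✓; LC at -39.30° ✓; |LC| = 17.20 ✓; ∠LCT = 50.90° ✓; |CT| = 21.00 ✓; ∠(CT, TR) = 90.00° ✓; |TR| = 17.50 ✓; ∠TRN = 118.4° ✓; |RN| = 18.50 ✓; ∠RNK = 89.50° ✓; |NK| = 10.50 ✓; ∠NKZ = 68.20° ✓; |KZ| = 35.00 ✗.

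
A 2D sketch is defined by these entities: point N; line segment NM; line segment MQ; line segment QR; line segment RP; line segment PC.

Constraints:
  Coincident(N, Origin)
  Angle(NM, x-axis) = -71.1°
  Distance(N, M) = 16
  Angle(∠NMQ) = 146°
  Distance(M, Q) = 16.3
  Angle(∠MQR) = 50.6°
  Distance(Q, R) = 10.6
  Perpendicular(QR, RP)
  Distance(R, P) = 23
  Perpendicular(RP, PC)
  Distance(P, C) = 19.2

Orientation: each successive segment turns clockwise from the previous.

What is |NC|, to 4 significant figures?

34.77

N is at the origin; NM runs at -71.1° with length 16.0, so M = (5.183, -15.14). ∠NMQ = 146.0° gives MQ at -105.1° from the x-axis; with |MQ| = 16.3, Q = (0.9365, -30.87). ∠MQR = 50.6° gives QR at 125.5° from the x-axis; with |QR| = 10.6, R = (-5.219, -22.24). The perpendicularity gives RP at right angles to QR, so RP runs at 35.50°; with |RP| = 23.0, P = (13.51, -8.889). The perpendicularity gives PC at right angles to RP, so PC runs at -54.50°; with |PC| = 19.2, C = (24.66, -24.52). Then |NC| = |C − N| = 34.77.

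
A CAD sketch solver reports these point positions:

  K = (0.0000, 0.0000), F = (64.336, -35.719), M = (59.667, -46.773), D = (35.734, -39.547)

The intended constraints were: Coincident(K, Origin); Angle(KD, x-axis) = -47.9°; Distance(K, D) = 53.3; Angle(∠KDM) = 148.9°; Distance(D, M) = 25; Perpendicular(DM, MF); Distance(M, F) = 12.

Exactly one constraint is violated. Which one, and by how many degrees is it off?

Perpendicular(DM, MF) — off by 6.10°.

K = (0.00, 0.00) ✓; KD at -47.90° ✓; |KD| = 53.30 ✓; ∠KDM = 148.9° ✓; |DM| = 25.00 ✓; ∠(DM, MF) = 83.90° ✗; |MF| = 12.00 ✓.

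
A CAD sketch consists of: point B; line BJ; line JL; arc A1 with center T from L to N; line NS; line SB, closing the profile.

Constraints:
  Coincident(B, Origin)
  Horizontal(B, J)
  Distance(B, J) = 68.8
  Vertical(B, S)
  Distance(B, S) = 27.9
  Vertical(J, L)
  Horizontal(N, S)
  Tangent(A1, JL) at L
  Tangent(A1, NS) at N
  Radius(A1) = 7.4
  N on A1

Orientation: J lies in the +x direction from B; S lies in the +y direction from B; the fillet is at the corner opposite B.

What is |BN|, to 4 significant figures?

67.44

B is at the origin; BJ is horizontal with |BJ| = 68.8 and J on the +x side, so J = (68.80, 0.000). BS is vertical with |BS| = 27.9 and S on the +y side, so S = (0.000, 27.90). The virtual corner opposite B is at (68.80, 27.90). Since A1 is tangent to JL there, TL ⟂ JL and since A1 is tangent to NS there, TN ⟂ NS, with radius 7.4, so the center T sits 7.4 in from both sides at T = (61.40, 20.50). That places the tangent points at L = (68.80, 20.50) on JL and N = (61.40, 27.90) on NS. Then |BN| = |N − B| = 67.44.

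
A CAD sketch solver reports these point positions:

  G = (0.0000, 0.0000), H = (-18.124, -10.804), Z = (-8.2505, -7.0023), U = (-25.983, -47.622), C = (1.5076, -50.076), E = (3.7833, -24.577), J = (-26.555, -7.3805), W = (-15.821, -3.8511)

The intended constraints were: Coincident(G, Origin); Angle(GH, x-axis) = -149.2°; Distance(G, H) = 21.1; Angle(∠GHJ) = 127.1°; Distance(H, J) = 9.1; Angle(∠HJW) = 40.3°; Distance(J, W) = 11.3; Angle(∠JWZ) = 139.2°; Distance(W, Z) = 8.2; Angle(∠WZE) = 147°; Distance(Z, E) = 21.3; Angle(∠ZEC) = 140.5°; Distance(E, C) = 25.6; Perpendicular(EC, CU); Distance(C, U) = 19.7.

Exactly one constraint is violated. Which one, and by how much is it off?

Distance(C, U) = 19.7 — off by 7.90.

G = (0.00, 0.00) ✓; GH at -149.2° ✓; |GH| = 21.10 ✓; ∠GHJ = 127.1° ✓; |HJ| = 9.100 ✓; ∠HJW = 40.30° ✓; |JW| = 11.30 ✓; ∠JWZ = 139.2° ✓; |WZ| = 8.200 ✓; ∠WZE = 147.0° ✓; |ZE| = 21.30 ✓; ∠ZEC = 140.5° ✓; |EC| = 25.60 ✓; ∠(EC, CU) = 90.00° ✓; |CU| = 27.60 ✗.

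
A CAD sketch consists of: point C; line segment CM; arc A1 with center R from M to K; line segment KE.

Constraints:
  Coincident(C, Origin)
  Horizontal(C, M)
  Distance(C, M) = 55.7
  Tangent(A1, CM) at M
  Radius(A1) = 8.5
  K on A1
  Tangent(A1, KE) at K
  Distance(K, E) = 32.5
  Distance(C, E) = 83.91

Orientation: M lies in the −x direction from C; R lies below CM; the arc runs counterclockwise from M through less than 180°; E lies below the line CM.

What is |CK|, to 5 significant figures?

63.736

C is at the origin; C and M share the same y with |CM| = 55.7 and M on the −x side, so M = (-55.700, 0.0000). Tangency of A1 to CM means the radius RM is perpendicular to CM, so R = M + (0, -8.5) = (-55.700, -8.5000). Since RK ⟂ KE (tangency), |RE| = √(8.5² + 32.5²) = 33.593 regardless of where K sits on A1. So E lies on both circle(C, 83.91) and circle(R, 33.593); the below-CM intersection is E = (-76.216, -35.101). K is the foot of the tangent from E: K = (-63.525, -5.1810).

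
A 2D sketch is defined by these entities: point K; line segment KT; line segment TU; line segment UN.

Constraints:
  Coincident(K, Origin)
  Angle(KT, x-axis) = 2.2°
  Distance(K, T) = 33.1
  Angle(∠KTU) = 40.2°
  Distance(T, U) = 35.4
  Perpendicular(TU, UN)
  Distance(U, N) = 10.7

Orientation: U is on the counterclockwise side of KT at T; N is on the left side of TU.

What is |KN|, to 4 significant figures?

14.70

∠KTU = 40.2°, so TU runs at 2.2° + (180° − 40.2°) = 142.0° from the x-axis; with |TU| = 35.4, U = T + 35.4·(cos 142.0°, sin 142.0°) = (5.180, 23.07). The perpendicularity gives UN at right angles to TU; with |UN| = 10.7 on the left of TU, N = U + 10.7·(-0.6157, -0.7880) = (-1.408, 14.63). Then |KN| = |N − K| = 14.70.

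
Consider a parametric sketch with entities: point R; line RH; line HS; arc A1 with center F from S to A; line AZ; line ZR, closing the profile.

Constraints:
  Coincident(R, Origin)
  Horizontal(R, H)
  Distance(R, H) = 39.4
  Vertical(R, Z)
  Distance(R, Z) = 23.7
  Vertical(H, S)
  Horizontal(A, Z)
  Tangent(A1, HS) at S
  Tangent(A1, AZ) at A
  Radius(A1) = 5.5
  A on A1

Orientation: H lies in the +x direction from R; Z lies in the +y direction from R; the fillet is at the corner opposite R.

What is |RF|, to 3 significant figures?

38.5

R and Z share the same x with |RZ| = 23.7 and Z on the +y side, so Z = (0.00, 23.7). The virtual corner opposite R is at (39.4, 23.7). The tangent condition forces FS to be normal to HS and the tangent condition forces FA to be normal to AZ, with radius 5.5, so the center F sits 5.5 in from both sides at F = (33.9, 18.2). Then |RF| = |F − R| = 38.5.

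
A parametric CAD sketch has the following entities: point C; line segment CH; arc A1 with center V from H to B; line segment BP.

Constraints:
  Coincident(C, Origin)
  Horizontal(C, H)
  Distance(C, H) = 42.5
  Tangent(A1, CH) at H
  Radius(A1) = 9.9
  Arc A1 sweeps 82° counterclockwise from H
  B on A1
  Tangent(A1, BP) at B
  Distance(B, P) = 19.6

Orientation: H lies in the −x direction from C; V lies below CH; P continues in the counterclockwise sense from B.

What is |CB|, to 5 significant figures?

52.993

C is at the origin; C and H share the same y with |CH| = 42.5 and H on the −x side, so H = (-42.500, 0.0000). Tangency of A1 to CH means the radius VH is perpendicular to CH, so V = H + (0, -9.9) = (-42.500, -9.9000). On A1, H sits at bearing 90° from V; an 82° counterclockwise sweep puts B at bearing 172°, so B = V + 9.9·(cos 172°, sin 172°) = (-52.304, -8.5222). Then |CB| = |B − C| = 52.993.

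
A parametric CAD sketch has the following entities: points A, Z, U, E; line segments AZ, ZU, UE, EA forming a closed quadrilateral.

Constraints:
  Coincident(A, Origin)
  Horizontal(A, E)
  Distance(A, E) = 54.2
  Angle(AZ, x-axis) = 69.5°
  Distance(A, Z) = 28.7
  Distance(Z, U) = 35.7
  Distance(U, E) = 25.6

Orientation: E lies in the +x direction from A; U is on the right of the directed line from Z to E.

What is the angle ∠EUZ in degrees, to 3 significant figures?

114°

A is at the origin; AE is horizontal with |AE| = 54.2 and E in +x, so E = (54.2, 0). AZ runs at 69.5° with |AZ| = 28.7, so Z = (10.1, 26.9). U is determined by |ZU| = 35.7 and |UE| = 25.6 together: it lies at the intersection of circle(Z, 35.7) and circle(E, 25.6). With |ZE| = 51.7, the foot of the radical line on ZE is 31.8 from Z and the perpendicular offset is √(35.7² − 31.8²) = 16.2. Taking the right-of-ZE solution: U = (28.8, -3.47).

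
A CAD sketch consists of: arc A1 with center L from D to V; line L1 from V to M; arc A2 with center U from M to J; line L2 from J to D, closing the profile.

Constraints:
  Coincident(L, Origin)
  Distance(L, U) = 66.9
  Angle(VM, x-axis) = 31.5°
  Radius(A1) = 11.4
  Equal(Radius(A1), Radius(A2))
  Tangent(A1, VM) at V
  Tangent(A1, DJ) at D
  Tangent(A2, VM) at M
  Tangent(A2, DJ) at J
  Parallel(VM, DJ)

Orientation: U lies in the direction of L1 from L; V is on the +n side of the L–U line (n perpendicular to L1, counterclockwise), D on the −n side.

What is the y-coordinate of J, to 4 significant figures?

25.24

The slot axis is L1's direction at 31.5°, so u = (cos 31.5°, sin 31.5°) = (0.8526, 0.5225) and n = (−sin 31.5°, cos 31.5°) = (-0.5225, 0.8526). L is at the origin and U lies 66.9 along u from L, so U = 66.9·u = (57.04, 34.96). Tangency of A1 to both parallel lines with radius 11.4 puts V and D at L ± 11.4·n: V = (-5.956, 9.720), D = (5.956, -9.720). Equal radii place M and J the same way about U: M = U + 11.4·n = (51.09, 44.68), J = U − 11.4·n = (63.00, 25.24). So J.y = 25.24.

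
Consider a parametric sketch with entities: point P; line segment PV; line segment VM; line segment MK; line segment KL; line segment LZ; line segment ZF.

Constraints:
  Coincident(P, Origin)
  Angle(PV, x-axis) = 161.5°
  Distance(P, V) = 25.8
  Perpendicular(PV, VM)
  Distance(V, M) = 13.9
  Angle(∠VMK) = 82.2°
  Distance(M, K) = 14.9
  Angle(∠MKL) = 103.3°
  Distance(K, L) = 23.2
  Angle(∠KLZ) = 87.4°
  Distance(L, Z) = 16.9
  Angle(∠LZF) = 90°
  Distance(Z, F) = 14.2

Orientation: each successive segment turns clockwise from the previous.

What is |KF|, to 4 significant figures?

18.21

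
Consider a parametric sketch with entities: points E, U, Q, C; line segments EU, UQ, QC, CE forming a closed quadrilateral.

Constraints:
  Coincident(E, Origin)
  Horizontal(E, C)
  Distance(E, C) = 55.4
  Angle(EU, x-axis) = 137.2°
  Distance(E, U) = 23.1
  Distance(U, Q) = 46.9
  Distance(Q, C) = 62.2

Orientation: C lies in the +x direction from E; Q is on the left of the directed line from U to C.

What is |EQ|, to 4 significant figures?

51.28

E is at the origin; E and C share the same y with |EC| = 55.4 and C in +x, so C = (55.4, 0). EU runs at 137.2° with |EU| = 23.1, so U = (-16.95, 15.70). Q is determined by |UQ| = 46.9 and |QC| = 62.2 together: it lies at the intersection of circle(U, 46.9) and circle(C, 62.2). With |UC| = 74.03, the foot of the radical line on UC is 25.74 from U and the perpendicular offset is √(46.9² − 25.74²) = 39.20. Taking the left-of-UC solution: Q = (16.52, 48.55).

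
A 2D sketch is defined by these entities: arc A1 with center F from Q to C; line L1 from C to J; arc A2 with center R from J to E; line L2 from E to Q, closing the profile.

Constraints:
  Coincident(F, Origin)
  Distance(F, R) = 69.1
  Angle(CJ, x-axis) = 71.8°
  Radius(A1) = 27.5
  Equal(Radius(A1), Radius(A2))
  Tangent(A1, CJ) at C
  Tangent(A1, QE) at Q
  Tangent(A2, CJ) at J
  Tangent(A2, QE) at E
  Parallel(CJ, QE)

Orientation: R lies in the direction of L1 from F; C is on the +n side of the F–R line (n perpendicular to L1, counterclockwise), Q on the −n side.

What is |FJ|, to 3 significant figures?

74.4

The slot axis is L1's direction at 71.8°, so u = (cos 71.8°, sin 71.8°) = (0.312, 0.950) and n = (−sin 71.8°, cos 71.8°) = (-0.950, 0.312). F is at the origin and R lies 69.1 along u from F, so R = 69.1·u = (21.6, 65.6). Tangency of A1 to both parallel lines with radius 27.5 puts C and Q at F ± 27.5·n: C = (-26.1, 8.59), Q = (26.1, -8.59). Equal radii place J and E the same way about R: J = R + 27.5·n = (-4.54, 74.2), E = R − 27.5·n = (47.7, 57.1). Then |FJ| = |J − F| = 74.4.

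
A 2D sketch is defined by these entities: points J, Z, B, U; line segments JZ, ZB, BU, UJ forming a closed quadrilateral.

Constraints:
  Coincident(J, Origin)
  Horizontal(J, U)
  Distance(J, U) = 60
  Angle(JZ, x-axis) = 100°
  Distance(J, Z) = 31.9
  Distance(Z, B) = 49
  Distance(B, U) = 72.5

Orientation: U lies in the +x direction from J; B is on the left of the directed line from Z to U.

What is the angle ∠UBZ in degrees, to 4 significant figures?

70.47°

J is at the origin; JU is horizontal with |JU| = 60.0 and U in +x, so U = (60.0, 0). JZ runs at 100.0° with |JZ| = 31.9, so Z = (-5.539, 31.42). B is determined by |ZB| = 49.0 and |BU| = 72.5 together: it lies at the intersection of circle(Z, 49.0) and circle(U, 72.5). With |ZU| = 72.68, the foot of the radical line on ZU is 16.70 from Z and the perpendicular offset is √(49.0² − 16.70²) = 46.07. Taking the left-of-ZU solution: B = (29.43, 65.74).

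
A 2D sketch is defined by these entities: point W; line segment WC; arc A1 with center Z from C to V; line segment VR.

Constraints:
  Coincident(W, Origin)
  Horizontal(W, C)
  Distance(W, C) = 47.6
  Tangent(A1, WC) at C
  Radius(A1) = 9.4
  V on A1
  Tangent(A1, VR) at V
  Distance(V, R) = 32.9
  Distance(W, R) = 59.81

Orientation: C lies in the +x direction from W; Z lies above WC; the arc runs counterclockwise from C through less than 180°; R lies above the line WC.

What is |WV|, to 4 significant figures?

57.65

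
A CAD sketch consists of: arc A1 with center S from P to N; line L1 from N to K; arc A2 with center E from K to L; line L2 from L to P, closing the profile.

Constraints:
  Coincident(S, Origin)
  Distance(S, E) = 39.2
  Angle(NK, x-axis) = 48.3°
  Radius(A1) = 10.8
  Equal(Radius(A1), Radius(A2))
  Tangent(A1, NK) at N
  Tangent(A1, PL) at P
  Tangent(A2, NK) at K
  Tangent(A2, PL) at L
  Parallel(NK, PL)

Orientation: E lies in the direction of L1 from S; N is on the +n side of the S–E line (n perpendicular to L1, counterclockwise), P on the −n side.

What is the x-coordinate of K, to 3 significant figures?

18.0

The slot axis is L1's direction at 48.3°, so u = (cos 48.3°, sin 48.3°) = (0.665, 0.747) and n = (−sin 48.3°, cos 48.3°) = (-0.747, 0.665). S is at the origin and E lies 39.2 along u from S, so E = 39.2·u = (26.1, 29.3). Tangency of A1 to both parallel lines with radius 10.8 puts N and P at S ± 10.8·n: N = (-8.06, 7.18), P = (8.06, -7.18). Equal radii place K and L the same way about E: K = E + 10.8·n = (18.0, 36.5), L = E − 10.8·n = (34.1, 22.1). So K.x = 18.0.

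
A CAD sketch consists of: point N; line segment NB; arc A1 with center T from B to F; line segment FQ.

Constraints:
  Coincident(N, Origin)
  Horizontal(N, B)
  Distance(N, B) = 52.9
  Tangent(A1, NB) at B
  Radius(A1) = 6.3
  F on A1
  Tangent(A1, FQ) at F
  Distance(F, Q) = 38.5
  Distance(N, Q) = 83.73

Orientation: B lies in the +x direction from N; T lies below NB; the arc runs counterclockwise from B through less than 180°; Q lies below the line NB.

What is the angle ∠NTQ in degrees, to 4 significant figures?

129.6°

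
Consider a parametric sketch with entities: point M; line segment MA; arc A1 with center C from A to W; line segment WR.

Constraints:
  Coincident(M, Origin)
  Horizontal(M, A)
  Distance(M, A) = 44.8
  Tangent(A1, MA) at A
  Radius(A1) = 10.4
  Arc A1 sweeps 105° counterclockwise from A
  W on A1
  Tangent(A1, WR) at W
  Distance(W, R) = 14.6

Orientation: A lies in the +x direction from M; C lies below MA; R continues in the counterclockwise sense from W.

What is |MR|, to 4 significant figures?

47.16

M is at the origin; M and A share the same y with |MA| = 44.8 and A on the +x side, so A = (44.80, 0.000). The tangent condition forces CA to be normal to MA, so C = A + (0, -10.4) = (44.80, -10.40). On A1, A sits at bearing 90° from C; a 105° counterclockwise sweep puts W at bearing 195°, so W = C + 10.4·(cos 195°, sin 195°) = (34.75, -13.09). Tangency of A1 to WR means the radius CW is perpendicular to WR, so WR runs along (−sin 195°, cos 195°); with |WR| = 14.6, R = (38.53, -27.19). Then |MR| = |R − M| = 47.16.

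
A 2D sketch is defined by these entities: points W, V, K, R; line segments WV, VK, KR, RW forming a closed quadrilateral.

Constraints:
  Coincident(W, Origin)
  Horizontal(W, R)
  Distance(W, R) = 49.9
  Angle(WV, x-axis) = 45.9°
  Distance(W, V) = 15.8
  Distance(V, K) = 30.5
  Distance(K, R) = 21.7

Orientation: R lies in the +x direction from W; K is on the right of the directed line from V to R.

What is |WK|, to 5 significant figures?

33.374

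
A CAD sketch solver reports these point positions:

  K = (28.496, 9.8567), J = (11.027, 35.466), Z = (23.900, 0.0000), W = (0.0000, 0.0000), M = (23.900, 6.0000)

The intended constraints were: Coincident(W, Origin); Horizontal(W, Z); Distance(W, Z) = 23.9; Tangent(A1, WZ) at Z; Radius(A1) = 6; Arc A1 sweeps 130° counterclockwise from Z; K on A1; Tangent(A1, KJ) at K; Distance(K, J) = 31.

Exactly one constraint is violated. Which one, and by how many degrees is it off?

Tangent(A1, KJ) at K — off by 5.70°.

W = (0.00, 0.00) ✓; W.y = 0.00, Z.y = 0.00 ✓; |WZ| = 23.90 ✓; ∠(MZ, ZW) = 90.00° ✓; |MZ| = 6.000 ✓; bearing(M→K) − bearing(M→Z) = 130.0° ✓; |MK| = 6.000 ✓; ∠(MK, KJ) = 95.70° ✗; |KJ| = 31.00 ✓.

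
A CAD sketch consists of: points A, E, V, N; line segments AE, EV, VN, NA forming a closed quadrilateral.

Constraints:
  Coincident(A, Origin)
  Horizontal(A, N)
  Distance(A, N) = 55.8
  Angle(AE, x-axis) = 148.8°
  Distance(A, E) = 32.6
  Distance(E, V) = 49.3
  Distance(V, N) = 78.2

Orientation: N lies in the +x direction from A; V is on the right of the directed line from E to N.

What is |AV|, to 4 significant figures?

34.86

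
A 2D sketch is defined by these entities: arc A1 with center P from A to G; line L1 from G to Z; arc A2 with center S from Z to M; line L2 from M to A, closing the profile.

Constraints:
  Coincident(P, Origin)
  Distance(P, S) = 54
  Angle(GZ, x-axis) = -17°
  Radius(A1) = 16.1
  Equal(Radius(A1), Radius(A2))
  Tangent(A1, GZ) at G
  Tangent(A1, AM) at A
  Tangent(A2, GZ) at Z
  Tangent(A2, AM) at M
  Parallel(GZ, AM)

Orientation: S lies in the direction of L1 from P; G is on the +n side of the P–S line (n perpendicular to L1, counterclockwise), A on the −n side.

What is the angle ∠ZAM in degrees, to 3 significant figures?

30.8°

Tangency of A1 to both parallel lines with radius 16.1 puts G and A at P ± 16.1·n: G = (4.71, 15.4), A = (-4.71, -15.4). Equal radii place Z and M the same way about S: Z = S + 16.1·n = (56.3, -0.392), M = S − 16.1·n = (46.9, -31.2). Then cos ∠ZAM = AZ·AM / (|AZ||AM|), giving 30.8°.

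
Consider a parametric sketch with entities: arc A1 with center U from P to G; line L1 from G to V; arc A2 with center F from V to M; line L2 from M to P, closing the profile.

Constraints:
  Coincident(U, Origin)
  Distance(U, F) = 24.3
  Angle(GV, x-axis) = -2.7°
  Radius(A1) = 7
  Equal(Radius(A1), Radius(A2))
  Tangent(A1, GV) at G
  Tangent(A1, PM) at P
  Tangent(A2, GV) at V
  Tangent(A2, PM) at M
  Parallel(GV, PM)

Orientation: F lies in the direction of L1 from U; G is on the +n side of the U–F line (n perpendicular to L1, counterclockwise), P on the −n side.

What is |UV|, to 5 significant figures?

25.288

Tangency of A1 to both parallel lines with radius 7.0 puts G and P at U ± 7.0·n: G = (0.32975, 6.9922), P = (-0.32975, -6.9922). Equal radii place V and M the same way about F: V = F + 7.0·n = (24.603, 5.8475), M = F − 7.0·n = (23.943, -8.1369). Then |UV| = |V − U| = 25.288.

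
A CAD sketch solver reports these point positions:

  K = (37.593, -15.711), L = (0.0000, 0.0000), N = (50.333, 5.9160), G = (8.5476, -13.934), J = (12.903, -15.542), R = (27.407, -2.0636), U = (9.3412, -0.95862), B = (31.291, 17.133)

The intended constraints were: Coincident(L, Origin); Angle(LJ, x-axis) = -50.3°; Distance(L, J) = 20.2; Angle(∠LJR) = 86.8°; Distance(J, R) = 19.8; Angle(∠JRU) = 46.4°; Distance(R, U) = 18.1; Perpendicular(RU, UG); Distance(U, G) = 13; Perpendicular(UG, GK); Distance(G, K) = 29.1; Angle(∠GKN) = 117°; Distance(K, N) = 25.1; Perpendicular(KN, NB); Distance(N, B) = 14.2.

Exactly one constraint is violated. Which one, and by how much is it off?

Distance(N, B) = 14.2 — off by 7.90.

L = (0.00, 0.00) ✓; LJ at -50.30° ✓; |LJ| = 20.20 ✓; ∠LJR = 86.80° ✓; |JR| = 19.80 ✓; ∠JRU = 46.40° ✓; |RU| = 18.10 ✓; ∠(RU, UG) = 90.00° ✓; |UG| = 13.00 ✓; ∠(UG, GK) = 90.00° ✓; |GK| = 29.10 ✓; ∠GKN = 117.0° ✓; |KN| = 25.10 ✓; ∠(KN, NB) = 90.00° ✓; |NB| = 22.10 ✗.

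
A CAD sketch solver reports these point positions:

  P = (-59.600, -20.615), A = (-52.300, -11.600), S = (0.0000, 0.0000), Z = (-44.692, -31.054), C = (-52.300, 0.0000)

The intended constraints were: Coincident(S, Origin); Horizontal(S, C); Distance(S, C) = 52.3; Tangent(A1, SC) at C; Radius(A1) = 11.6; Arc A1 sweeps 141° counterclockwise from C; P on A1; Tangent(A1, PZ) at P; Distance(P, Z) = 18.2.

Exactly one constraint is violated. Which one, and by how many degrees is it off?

Tangent(A1, PZ) at P — off by 4.00°.

S = (0.00, 0.00) ✓; S.y = 0.00, C.y = 0.00 ✓; |SC| = 52.30 ✓; ∠(AC, CS) = 90.00° ✓; |AC| = 11.60 ✓; bearing(A→P) − bearing(A→C) = 141.0° ✓; |AP| = 11.60 ✓; ∠(AP, PZ) = 86.00° ✗; |PZ| = 18.20 ✓.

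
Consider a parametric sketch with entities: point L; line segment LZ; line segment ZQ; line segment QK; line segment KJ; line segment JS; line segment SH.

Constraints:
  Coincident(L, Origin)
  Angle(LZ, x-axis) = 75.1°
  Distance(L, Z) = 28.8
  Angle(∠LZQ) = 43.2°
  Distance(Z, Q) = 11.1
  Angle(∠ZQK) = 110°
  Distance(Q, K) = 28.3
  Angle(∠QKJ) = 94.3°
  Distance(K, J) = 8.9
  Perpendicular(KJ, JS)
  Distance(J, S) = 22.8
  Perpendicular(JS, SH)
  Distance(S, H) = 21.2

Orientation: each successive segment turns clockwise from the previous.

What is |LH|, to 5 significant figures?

19.032

L is at the origin; LZ runs at 75.1° with length 28.8, so Z = (7.4054, 27.832). ∠LZQ = 43.2° gives ZQ at -61.700° from the x-axis; with |ZQ| = 11.1, Q = (12.668, 18.058). ∠ZQK = 110.0° gives QK at -131.70° from the x-axis; with |QK| = 28.3, K = (-6.1582, -3.0715). ∠QKJ = 94.3° gives KJ at 142.60° from the x-axis; with |KJ| = 8.9, J = (-13.229, 2.3341). KJ is perpendicular to JS, so JS runs at 52.600°; with |JS| = 22.8, S = (0.61966, 20.447). JS is perpendicular to SH, so SH runs at -37.400°; with |SH| = 21.2, H = (17.461, 7.5704). Then |LH| = |H − L| = 19.032.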